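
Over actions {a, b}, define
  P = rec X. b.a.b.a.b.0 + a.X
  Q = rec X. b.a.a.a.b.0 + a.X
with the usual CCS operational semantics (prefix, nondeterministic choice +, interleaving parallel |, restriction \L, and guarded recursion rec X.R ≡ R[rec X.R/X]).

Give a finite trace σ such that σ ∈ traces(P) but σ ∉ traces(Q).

LTS(P): 6 reachable states
  p0 = rec X. b.a.b.a.b.0 + a.X has moves -a-> p0, -b-> p1
  p1 = a.b.a.b.0 has moves -a-> p2
  p2 = b.a.b.0 has moves -b-> p3
  p3 = a.b.0 has moves -a-> p4
  p4 = b.0 has moves -b-> p5
  p5 = 0 has moves ·
LTS(Q): 6 reachable states
  q0 = rec X. b.a.a.a.b.0 + a.X has moves -a-> q0, -b-> q1
  q1 = a.a.a.b.0 has moves -a-> q2
  q2 = a.a.b.0 has moves -a-> q3
  q3 = a.b.0 has moves -a-> q4
  q4 = b.0 has moves -b-> q5
  q5 = 0 has moves ·
Run σ = ⟨bab⟩ on P: start {p0}
  after b @ step 1: {p1}
  after a @ step 2: {p2}
  after b @ step 3: {p3}
  P completes σ.
Run σ = ⟨bab⟩ on Q: start {q0}
  after b @ step 1: {q1}
  after a @ step 2: {q2}
  after b @ step 3: ∅ (Q stuck)

bab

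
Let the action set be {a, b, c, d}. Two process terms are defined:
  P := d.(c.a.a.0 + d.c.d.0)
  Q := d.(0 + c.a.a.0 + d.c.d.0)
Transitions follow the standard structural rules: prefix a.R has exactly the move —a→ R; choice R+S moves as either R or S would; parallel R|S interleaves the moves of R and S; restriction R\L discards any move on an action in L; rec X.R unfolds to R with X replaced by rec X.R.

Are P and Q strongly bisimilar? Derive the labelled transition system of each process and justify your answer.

P ~ Q

LTS(P): 7 reachable states
  m0 = d.(c.a.a.0 + d.c.d.0) | --d--▸ m1
  m1 = c.a.a.0 + d.c.d.0 | --c--▸ m2, --d--▸ m3
  m2 = a.a.0 | --a--▸ m4
  m3 = c.d.0 | --c--▸ m5
  m4 = a.0 | --a--▸ m6
  m5 = d.0 | --d--▸ m6
  m6 = 0 | ∅
LTS(Q): 7 reachable states
  n0 = d.(0 + c.a.a.0 + d.c.d.0) | --d--▸ n1
  n1 = 0 + c.a.a.0 + d.c.d.0 | --c--▸ n2, --d--▸ n3
  n2 = a.a.0 | --a--▸ n4
  n3 = c.d.0 | --c--▸ n5
  n4 = a.0 | --a--▸ n6
  n5 = d.0 | --d--▸ n6
  n6 = 0 | ∅
Bisimilarity quotient blocks:
  B0 = {m0, n0}
  B1 = {m1, n1}
  B2 = {m2, n2}
  B3 = {m4, n4}
  B4 = {m6, n6}
  B5 = {m3, n3}
  B6 = {m5, n5}
m0 ∈ B0, n0 ∈ B0 → same block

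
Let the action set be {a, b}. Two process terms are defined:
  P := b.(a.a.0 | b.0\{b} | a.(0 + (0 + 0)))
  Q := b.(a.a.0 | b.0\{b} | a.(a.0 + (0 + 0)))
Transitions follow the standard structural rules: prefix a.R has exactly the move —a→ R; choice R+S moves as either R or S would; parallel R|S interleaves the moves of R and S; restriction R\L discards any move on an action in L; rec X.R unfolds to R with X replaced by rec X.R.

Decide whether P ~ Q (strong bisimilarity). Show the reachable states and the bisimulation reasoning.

not bisimilar

Reachable graph of P (13 states):
  u0 = b.(a.a.0 | b.0\{b} | a.(0 + (0 + 0))) has moves ··b··> u1
  u1 = a.a.0 | b.0\{b} | a.(0 + (0 + 0)) has moves ··a··> u2, ··a··> u3, ··b··> u4
  u2 = a.0 | b.0\{b} | a.(0 + (0 + 0)) has moves ··a··> u5, ··a··> u6, ··b··> u7
  u3 = a.a.0 | b.0\{b} | (0 + (0 + 0)) has moves ··a··> u6, ··b··> u8
  u4 = a.a.0 | 0\{b} | a.(0 + (0 + 0)) has moves ··a··> u7, ··a··> u8
  u5 = 0 | b.0\{b} | a.(0 + (0 + 0)) has moves ··a··> u9, ··b··> u10
  u6 = a.0 | b.0\{b} | (0 + (0 + 0)) has moves ··a··> u9, ··b··> u11
  u7 = a.0 | 0\{b} | a.(0 + (0 + 0)) has moves ··a··> u10, ··a··> u11
  u8 = a.a.0 | 0\{b} | (0 + (0 + 0)) has moves ··a··> u11
  u9 = 0 | b.0\{b} | (0 + (0 + 0)) has moves ··b··> u12
  u10 = 0 | 0\{b} | a.(0 + (0 + 0)) has moves ··a··> u12
  u11 = a.0 | 0\{b} | (0 + (0 + 0)) has moves ··a··> u12
  u12 = 0 | 0\{b} | (0 + (0 + 0)) has moves deadlocked
Reachable graph of Q (19 states):
  v0 = b.(a.a.0 | b.0\{b} | a.(a.0 + (0 + 0))) has moves ··b··> v1
  v1 = a.a.0 | b.0\{b} | a.(a.0 + (0 + 0)) has moves ··a··> v2, ··a··> v3, ··b··> v4
  v2 = a.0 | b.0\{b} | a.(a.0 + (0 + 0)) has moves ··a··> v5, ··a··> v6, ··b··> v7
  v3 = a.a.0 | b.0\{b} | (a.0 + (0 + 0)) has moves ··a··> v6, ··a··> v8, ··b··> v9
  v4 = a.a.0 | 0\{b} | a.(a.0 + (0 + 0)) has moves ··a··> v7, ··a··> v9
  v5 = 0 | b.0\{b} | a.(a.0 + (0 + 0)) has moves ··a··> v10, ··b··> v11
  v6 = a.0 | b.0\{b} | (a.0 + (0 + 0)) has moves ··a··> v10, ··a··> v12, ··b··> v13
  v7 = a.0 | 0\{b} | a.(a.0 + (0 + 0)) has moves ··a··> v11, ··a··> v13
  v8 = a.a.0 | b.0\{b} | 0 has moves ··a··> v12, ··b··> v14
  v9 = a.a.0 | 0\{b} | (a.0 + (0 + 0)) has moves ··a··> v13, ··a··> v14
  v10 = 0 | b.0\{b} | (a.0 + (0 + 0)) has moves ··a··> v15, ··b··> v16
  v11 = 0 | 0\{b} | a.(a.0 + (0 + 0)) has moves ··a··> v16
  v12 = a.0 | b.0\{b} | 0 has moves ··a··> v15, ··b··> v17
  v13 = a.0 | 0\{b} | (a.0 + (0 + 0)) has moves ··a··> v16, ··a··> v17
  v14 = a.a.0 | 0\{b} | 0 has moves ··a··> v17
  v15 = 0 | b.0\{b} | 0 has moves ··b··> v18
  v16 = 0 | 0\{b} | (a.0 + (0 + 0)) has moves ··a··> v18
  v17 = a.0 | 0\{b} | 0 has moves ··a··> v18
  v18 = 0 | 0\{b} | 0 has moves deadlocked
Partition-refinement fixed point:
  B0 = {u0}
  B1 = {u1, v2, v3}
  B2 = {u4, v7, v9}
  B3 = {u7, u8, v11, v13, v14}
  B4 = {u10, u11, v16, v17}
  B5 = {u12, v18}
  B6 = {u2, u3, v5, v6, v8}
  B7 = {u5, u6, v10, v12}
  B8 = {u9, v15}
  B9 = {v0}
  B10 = {v1}
  B11 = {v4}
u0 ∈ B0, v0 ∈ B9 → different blocks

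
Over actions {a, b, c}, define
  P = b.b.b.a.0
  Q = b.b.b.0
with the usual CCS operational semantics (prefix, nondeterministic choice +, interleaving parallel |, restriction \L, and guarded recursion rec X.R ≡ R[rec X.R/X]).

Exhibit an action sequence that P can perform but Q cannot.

bbba

Reachable graph of P (5 states):
  s0 = b.b.b.a.0 ⊢ --b--▸ s1
  s1 = b.b.a.0 ⊢ --b--▸ s2
  s2 = b.a.0 ⊢ --b--▸ s3
  s3 = a.0 ⊢ --a--▸ s4
  s4 = 0 ⊢ stopped
Reachable graph of Q (4 states):
  t0 = b.b.b.0 ⊢ --b--▸ t1
  t1 = b.b.0 ⊢ --b--▸ t2
  t2 = b.0 ⊢ --b--▸ t3
  t3 = 0 ⊢ stopped
Executing bbba from P (initial set {s0}):
  after b @ step 1: {s1}
  after b @ step 2: {s2}
  after b @ step 3: {s3}
  after a @ step 4: {s4}
  ✓ P
Executing bbba from Q (initial set {t0}):
  after b @ step 1: {t1}
  after b @ step 2: {t2}
  after b @ step 3: {t3}
  after a @ step 4: ∅  — Q cannot continue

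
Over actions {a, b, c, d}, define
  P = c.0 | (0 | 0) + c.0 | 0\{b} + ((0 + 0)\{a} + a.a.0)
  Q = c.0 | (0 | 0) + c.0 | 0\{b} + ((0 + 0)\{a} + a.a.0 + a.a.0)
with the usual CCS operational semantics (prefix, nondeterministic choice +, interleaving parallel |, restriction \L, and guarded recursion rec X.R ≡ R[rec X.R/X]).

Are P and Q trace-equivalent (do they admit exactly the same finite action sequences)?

P's transition system — 5 states:
  u0 = c.0 | (0 | 0) + c.0 | 0\{b} + ((0 + 0)\{a} + a.a.0) has moves ··a··> u1, ··c··> u2, ··c··> u3
  u1 = a.0 has moves ··a··> u4
  u2 = 0 | (0 | 0) has moves ∅
  u3 = 0 | 0\{b} has moves ∅
  u4 = 0 has moves ∅
Q's transition system — 5 states:
  v0 = c.0 | (0 | 0) + c.0 | 0\{b} + ((0 + 0)\{a} + a.a.0 + a.a.0) has moves ··a··> v1, ··c··> v2, ··c··> v3
  v1 = a.0 has moves ··a··> v4
  v2 = 0 | (0 | 0) has moves ∅
  v3 = 0 | 0\{b} has moves ∅
  v4 = 0 has moves ∅
Bisimilarity quotient blocks:
  B0 = {u0, v0}
  B1 = {u2, u3, u4, v2, v3, v4}
  B2 = {u1, v1}
u0 ∈ B0, v0 ∈ B0 → same block
Bisimilar ⇒ trace-equivalent.

trace-equivalent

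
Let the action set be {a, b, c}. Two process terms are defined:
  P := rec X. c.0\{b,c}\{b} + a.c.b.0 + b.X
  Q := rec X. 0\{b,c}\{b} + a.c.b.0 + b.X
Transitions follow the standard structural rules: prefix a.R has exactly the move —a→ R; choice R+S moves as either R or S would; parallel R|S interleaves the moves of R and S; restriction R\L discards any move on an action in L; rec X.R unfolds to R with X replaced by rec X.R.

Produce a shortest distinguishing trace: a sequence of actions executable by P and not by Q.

P's transition system — 5 states:
  s0 = rec X. c.0\{b,c}\{b} + a.c.b.0 + b.X has moves =a=> s1, =b=> s0, =c=> s2
  s1 = c.b.0 has moves =c=> s3
  s2 = 0\{b,c}\{b} has moves (no moves)
  s3 = b.0 has moves =b=> s4
  s4 = 0 has moves (no moves)
Q's transition system — 4 states:
  t0 = rec X. 0\{b,c}\{b} + a.c.b.0 + b.X has moves =a=> t1, =b=> t0
  t1 = c.b.0 has moves =c=> t2
  t2 = b.0 has moves =b=> t3
  t3 = 0 has moves (no moves)
Run σ = ⟨c⟩ on P: start {s0}
  [1] c ⇒ {s2}
  P completes σ.
Run σ = ⟨c⟩ on Q: start {t0}
  [1] c ⇒ no successor for Q

c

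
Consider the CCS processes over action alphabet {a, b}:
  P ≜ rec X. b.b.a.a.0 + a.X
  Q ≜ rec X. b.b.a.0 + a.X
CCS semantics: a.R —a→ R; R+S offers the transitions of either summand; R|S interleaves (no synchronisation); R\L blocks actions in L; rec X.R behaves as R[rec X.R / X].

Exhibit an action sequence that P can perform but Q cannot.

Reachable graph of P (5 states):
  s0 = rec X. b.b.a.a.0 + a.X :: --a--▸ s0, --b--▸ s1
  s1 = b.a.a.0 :: --b--▸ s2
  s2 = a.a.0 :: --a--▸ s3
  s3 = a.0 :: --a--▸ s4
  s4 = 0 :: (no moves)
Reachable graph of Q (4 states):
  t0 = rec X. b.b.a.0 + a.X :: --a--▸ t0, --b--▸ t1
  t1 = b.a.0 :: --b--▸ t2
  t2 = a.0 :: --a--▸ t3
  t3 = 0 :: (no moves)
Trace ⟨bbaa⟩ through P, begin at {s0}:
  step 1 (b): {s1}
  step 2 (b): {s2}
  step 3 (a): {s3}
  step 4 (a): {s4}
  — P admits the full trace.
Trace ⟨bbaa⟩ through Q, begin at {t0}:
  step 1 (b): {t1}
  step 2 (b): {t2}
  step 3 (a): {t3}
  step 4 (a): ∅  — Q cannot continue

bbaa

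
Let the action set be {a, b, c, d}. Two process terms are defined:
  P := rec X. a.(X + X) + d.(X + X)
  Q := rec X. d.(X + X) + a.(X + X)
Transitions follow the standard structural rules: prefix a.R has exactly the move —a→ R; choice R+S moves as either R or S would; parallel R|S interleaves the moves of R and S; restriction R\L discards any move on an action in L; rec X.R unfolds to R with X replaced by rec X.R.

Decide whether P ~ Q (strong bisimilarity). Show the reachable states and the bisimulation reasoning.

P ~ Q

P's transition system — 2 states:
  m0 = rec X. a.(X + X) + d.(X + X) | =a=> m1, =d=> m1
  m1 = (rec X. a.(X + X) + d.(X + X)) + (rec X. a.(X + X) + d.(X + X)) | =a=> m1, =d=> m1
Q's transition system — 2 states:
  n0 = rec X. d.(X + X) + a.(X + X) | =a=> n1, =d=> n1
  n1 = (rec X. d.(X + X) + a.(X + X)) + (rec X. d.(X + X) + a.(X + X)) | =a=> n1, =d=> n1
Coarsest stable partition (strong bisimilarity classes):
  B0 = {m0, m1, n0, n1}
m0 ∈ B0, n0 ∈ B0 → same block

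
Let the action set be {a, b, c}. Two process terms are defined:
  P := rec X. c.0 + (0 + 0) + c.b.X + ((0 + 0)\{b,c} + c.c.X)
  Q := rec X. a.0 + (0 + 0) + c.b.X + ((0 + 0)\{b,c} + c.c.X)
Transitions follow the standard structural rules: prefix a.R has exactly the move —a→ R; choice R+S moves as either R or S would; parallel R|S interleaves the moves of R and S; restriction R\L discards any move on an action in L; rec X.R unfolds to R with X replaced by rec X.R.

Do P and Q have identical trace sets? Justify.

LTS(P): 4 reachable states
  u0 = rec X. c.0 + (0 + 0) + c.b.X + ((0 + 0)\{b,c} + c.c.X) ⊢ ··c··> u1, ··c··> u2, ··c··> u3
  u1 = 0 ⊢ ·
  u2 = b.(rec X. c.0 + (0 + 0) + c.b.X + ((0 + 0)\{b,c} + c.c.X)) ⊢ ··b··> u0
  u3 = c.(rec X. c.0 + (0 + 0) + c.b.X + ((0 + 0)\{b,c} + c.c.X)) ⊢ ··c··> u0
LTS(Q): 4 reachable states
  v0 = rec X. a.0 + (0 + 0) + c.b.X + ((0 + 0)\{b,c} + c.c.X) ⊢ ··a··> v1, ··c··> v2, ··c··> v3
  v1 = 0 ⊢ ·
  v2 = b.(rec X. a.0 + (0 + 0) + c.b.X + ((0 + 0)\{b,c} + c.c.X)) ⊢ ··b··> v0
  v3 = c.(rec X. a.0 + (0 + 0) + c.b.X + ((0 + 0)\{b,c} + c.c.X)) ⊢ ··c··> v0
Run σ = ⟨a⟩ on Q: start {v0}
  after a @ step 1: {v1}
  — Q admits the full trace.
Run σ = ⟨a⟩ on P: start {u0}
  after a @ step 1: ∅ (P stuck)

NO — witness ⟨a⟩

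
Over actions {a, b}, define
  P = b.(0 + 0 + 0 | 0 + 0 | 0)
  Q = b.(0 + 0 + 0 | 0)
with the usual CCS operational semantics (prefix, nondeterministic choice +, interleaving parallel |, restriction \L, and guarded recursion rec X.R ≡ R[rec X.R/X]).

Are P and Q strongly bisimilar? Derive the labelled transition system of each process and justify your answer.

bisimilar

P's transition system — 2 states:
  p0 = b.(0 + 0 + 0 | 0 + 0 | 0) | ··b··> p1
  p1 = 0 + 0 + 0 | 0 + 0 | 0 | deadlocked
Q's transition system — 2 states:
  q0 = b.(0 + 0 + 0 | 0) | ··b··> q1
  q1 = 0 + 0 + 0 | 0 | deadlocked
Partition-refinement fixed point:
  B0 = {p0, q0}
  B1 = {p1, q1}
p0 ∈ B0, q0 ∈ B0 → same block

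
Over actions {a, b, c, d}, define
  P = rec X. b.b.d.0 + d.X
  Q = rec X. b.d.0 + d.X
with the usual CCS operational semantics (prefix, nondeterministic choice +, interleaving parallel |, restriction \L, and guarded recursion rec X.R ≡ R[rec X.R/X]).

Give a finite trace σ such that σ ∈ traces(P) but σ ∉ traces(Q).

Reachable graph of P (4 states):
  m0 = rec X. b.b.d.0 + d.X | --b--▸ m1, --d--▸ m0
  m1 = b.d.0 | --b--▸ m2
  m2 = d.0 | --d--▸ m3
  m3 = 0 | (no moves)
Reachable graph of Q (3 states):
  n0 = rec X. b.d.0 + d.X | --b--▸ n1, --d--▸ n0
  n1 = d.0 | --d--▸ n2
  n2 = 0 | (no moves)
Trace ⟨bb⟩ through P, begin at {m0}:
  step 1 (b): {m1}
  step 2 (b): {m2}
  — P admits the full trace.
Trace ⟨bb⟩ through Q, begin at {n0}:
  step 1 (b): {n1}
  step 2 (b): no successor for Q

bb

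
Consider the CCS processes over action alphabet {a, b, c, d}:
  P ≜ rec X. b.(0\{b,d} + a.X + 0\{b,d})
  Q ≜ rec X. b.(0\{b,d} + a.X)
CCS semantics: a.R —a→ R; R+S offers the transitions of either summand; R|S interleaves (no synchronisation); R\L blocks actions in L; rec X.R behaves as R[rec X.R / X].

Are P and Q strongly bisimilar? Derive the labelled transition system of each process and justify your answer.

P ~ Q

P's transition system — 2 states:
  p0 = rec X. b.(0\{b,d} + a.X + 0\{b,d}) → =b=> p1
  p1 = 0\{b,d} + a.(rec X. b.(0\{b,d} + a.X + 0\{b,d})) + 0\{b,d} → =a=> p0
Q's transition system — 2 states:
  q0 = rec X. b.(0\{b,d} + a.X) → =b=> q1
  q1 = 0\{b,d} + a.(rec X. b.(0\{b,d} + a.X)) → =a=> q0
Coarsest stable partition (strong bisimilarity classes):
  B0 = {p0, q0}
  B1 = {p1, q1}
p0 ∈ B0, q0 ∈ B0 → same block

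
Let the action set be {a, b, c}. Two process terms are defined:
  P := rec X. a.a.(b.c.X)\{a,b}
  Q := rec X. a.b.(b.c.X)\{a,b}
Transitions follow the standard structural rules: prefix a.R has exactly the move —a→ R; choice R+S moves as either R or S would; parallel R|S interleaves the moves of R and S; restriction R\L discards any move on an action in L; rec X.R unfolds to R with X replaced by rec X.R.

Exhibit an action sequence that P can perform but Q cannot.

aa

P's transition system — 3 states:
  m0 = rec X. a.a.(b.c.X)\{a,b} ⊢ ··a··> m1
  m1 = a.(b.c.(rec X. a.a.(b.c.X)\{a,b}))\{a,b} ⊢ ··a··> m2
  m2 = (b.c.(rec X. a.a.(b.c.X)\{a,b}))\{a,b} ⊢ (no moves)
Q's transition system — 3 states:
  n0 = rec X. a.b.(b.c.X)\{a,b} ⊢ ··a··> n1
  n1 = b.(b.c.(rec X. a.b.(b.c.X)\{a,b}))\{a,b} ⊢ ··b··> n2
  n2 = (b.c.(rec X. a.b.(b.c.X)\{a,b}))\{a,b} ⊢ (no moves)
Run σ = ⟨aa⟩ on P: start {m0}
  step 1 (a): {m1}
  step 2 (a): {m2}
  ✓ P
Run σ = ⟨aa⟩ on Q: start {n0}
  step 1 (a): {n1}
  step 2 (a): no successor for Q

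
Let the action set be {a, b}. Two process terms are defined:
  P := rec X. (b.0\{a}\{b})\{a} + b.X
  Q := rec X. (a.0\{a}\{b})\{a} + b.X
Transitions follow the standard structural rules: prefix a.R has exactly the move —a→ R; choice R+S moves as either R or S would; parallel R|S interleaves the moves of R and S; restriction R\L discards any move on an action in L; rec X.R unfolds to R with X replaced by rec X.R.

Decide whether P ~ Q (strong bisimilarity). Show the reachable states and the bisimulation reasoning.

NO

LTS(P): 2 reachable states
  p0 = rec X. (b.0\{a}\{b})\{a} + b.X | —b→ p0, —b→ p1
  p1 = 0\{a}\{b}\{a} | ·
LTS(Q): 1 reachable states
  q0 = rec X. (a.0\{a}\{b})\{a} + b.X | —b→ q0
Coarsest stable partition (strong bisimilarity classes):
  B0 = {p0}
  B1 = {p1}
  B2 = {q0}
p0 ∈ B0, q0 ∈ B2 → different blocks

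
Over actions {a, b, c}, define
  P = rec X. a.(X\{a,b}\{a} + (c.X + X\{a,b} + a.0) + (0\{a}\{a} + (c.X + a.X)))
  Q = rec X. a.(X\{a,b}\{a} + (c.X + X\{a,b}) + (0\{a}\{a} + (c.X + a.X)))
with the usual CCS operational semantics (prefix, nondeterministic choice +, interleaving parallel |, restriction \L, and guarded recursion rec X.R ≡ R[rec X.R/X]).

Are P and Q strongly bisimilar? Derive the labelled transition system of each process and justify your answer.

NO

LTS(P): 3 reachable states
  m0 = rec X. a.(X\{a,b}\{a} + (c.X + X\{a,b} + a.0) + (0\{a}\{a} + (c.X + a.X))) has moves --a--▸ m1
  m1 = (rec X. a.(X\{a,b}\{a} + (c.X + X\{a,b} + a.0) + (0\{a}\{a} + (c.X + a.X))))\{a,b}\{a} + (c.(rec X. a.(X\{a,b}\{a} + (c.X + X\{a,b} + a.0) + (0\{a}\{a} + (c.X + a.X)))) + (rec X. a.(X\{a,b}\{a} + (c.X + X\{a,b} + a.0) + (0\{a}\{a} + (c.X + a.X))))\{a,b} + a.0) + (0\{a}\{a} + (c.(rec X. a.(X\{a,b}\{a} + (c.X + X\{a,b} + a.0) + (0\{a}\{a} + (c.X + a.X)))) + a.(rec X. a.(X\{a,b}\{a} + (c.X + X\{a,b} + a.0) + (0\{a}\{a} + (c.X + a.X)))))) has moves --a--▸ m0, --a--▸ m2, --c--▸ m0
  m2 = 0 has moves ∅
LTS(Q): 2 reachable states
  n0 = rec X. a.(X\{a,b}\{a} + (c.X + X\{a,b}) + (0\{a}\{a} + (c.X + a.X))) has moves --a--▸ n1
  n1 = (rec X. a.(X\{a,b}\{a} + (c.X + X\{a,b}) + (0\{a}\{a} + (c.X + a.X))))\{a,b}\{a} + (c.(rec X. a.(X\{a,b}\{a} + (c.X + X\{a,b}) + (0\{a}\{a} + (c.X + a.X)))) + (rec X. a.(X\{a,b}\{a} + (c.X + X\{a,b}) + (0\{a}\{a} + (c.X + a.X))))\{a,b}) + (0\{a}\{a} + (c.(rec X. a.(X\{a,b}\{a} + (c.X + X\{a,b}) + (0\{a}\{a} + (c.X + a.X)))) + a.(rec X. a.(X\{a,b}\{a} + (c.X + X\{a,b}) + (0\{a}\{a} + (c.X + a.X)))))) has moves --a--▸ n0, --c--▸ n0
Partition-refinement fixed point:
  B0 = {m0}
  B1 = {m1}
  B2 = {m2}
  B3 = {n0}
  B4 = {n1}
m0 ∈ B0, n0 ∈ B3 → different blocks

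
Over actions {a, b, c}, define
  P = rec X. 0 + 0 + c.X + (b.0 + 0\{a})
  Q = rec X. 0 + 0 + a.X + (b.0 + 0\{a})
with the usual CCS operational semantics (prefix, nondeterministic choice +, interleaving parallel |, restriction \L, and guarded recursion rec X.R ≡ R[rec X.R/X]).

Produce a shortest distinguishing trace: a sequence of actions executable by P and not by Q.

P's transition system — 2 states:
  m0 = rec X. 0 + 0 + c.X + (b.0 + 0\{a}) :: ··b··> m1, ··c··> m0
  m1 = 0 :: stopped
Q's transition system — 2 states:
  n0 = rec X. 0 + 0 + a.X + (b.0 + 0\{a}) :: ··a··> n0, ··b··> n1
  n1 = 0 :: stopped
Trace ⟨c⟩ through P, begin at {m0}:
  [1] c ⇒ {m0}
  ✓ P
Trace ⟨c⟩ through Q, begin at {n0}:
  [1] c ⇒ no successor for Q

c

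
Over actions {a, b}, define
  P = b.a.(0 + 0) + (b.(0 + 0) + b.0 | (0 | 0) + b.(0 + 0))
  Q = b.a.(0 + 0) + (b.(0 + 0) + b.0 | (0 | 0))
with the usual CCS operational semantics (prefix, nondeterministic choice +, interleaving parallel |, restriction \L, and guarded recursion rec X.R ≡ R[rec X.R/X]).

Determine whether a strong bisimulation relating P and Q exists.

LTS(P): 4 reachable states
  u0 = b.a.(0 + 0) + (b.(0 + 0) + b.0 | (0 | 0) + b.(0 + 0)) → ··b··> u1, ··b··> u2, ··b··> u3
  u1 = 0 + 0 → ·
  u2 = 0 | (0 | 0) → ·
  u3 = a.(0 + 0) → ··a··> u1
LTS(Q): 4 reachable states
  v0 = b.a.(0 + 0) + (b.(0 + 0) + b.0 | (0 | 0)) → ··b··> v1, ··b··> v2, ··b··> v3
  v1 = 0 + 0 → ·
  v2 = 0 | (0 | 0) → ·
  v3 = a.(0 + 0) → ··a··> v1
Partition-refinement fixed point:
  B0 = {u0, v0}
  B1 = {u1, u2, v1, v2}
  B2 = {u3, v3}
u0 ∈ B0, v0 ∈ B0 → same block

P ~ Q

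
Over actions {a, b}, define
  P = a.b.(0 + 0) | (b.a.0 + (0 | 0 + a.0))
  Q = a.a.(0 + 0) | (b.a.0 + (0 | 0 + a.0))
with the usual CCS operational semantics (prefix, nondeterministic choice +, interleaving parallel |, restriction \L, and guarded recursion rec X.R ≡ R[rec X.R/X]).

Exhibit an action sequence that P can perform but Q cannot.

abb

Reachable graph of P (9 states):
  u0 = a.b.(0 + 0) | (b.a.0 + (0 | 0 + a.0)) has moves =a=> u1, =a=> u2, =b=> u3
  u1 = a.b.(0 + 0) | 0 has moves =a=> u4
  u2 = b.(0 + 0) | (b.a.0 + (0 | 0 + a.0)) has moves =a=> u4, =b=> u5, =b=> u6
  u3 = a.b.(0 + 0) | a.0 has moves =a=> u1, =a=> u6
  u4 = b.(0 + 0) | 0 has moves =b=> u7
  u5 = (0 + 0) | (b.a.0 + (0 | 0 + a.0)) has moves =a=> u7, =b=> u8
  u6 = b.(0 + 0) | a.0 has moves =a=> u4, =b=> u8
  u7 = (0 + 0) | 0 has moves deadlocked
  u8 = (0 + 0) | a.0 has moves =a=> u7
Reachable graph of Q (9 states):
  v0 = a.a.(0 + 0) | (b.a.0 + (0 | 0 + a.0)) has moves =a=> v1, =a=> v2, =b=> v3
  v1 = a.(0 + 0) | (b.a.0 + (0 | 0 + a.0)) has moves =a=> v4, =a=> v5, =b=> v6
  v2 = a.a.(0 + 0) | 0 has moves =a=> v5
  v3 = a.a.(0 + 0) | a.0 has moves =a=> v2, =a=> v6
  v4 = (0 + 0) | (b.a.0 + (0 | 0 + a.0)) has moves =a=> v7, =b=> v8
  v5 = a.(0 + 0) | 0 has moves =a=> v7
  v6 = a.(0 + 0) | a.0 has moves =a=> v5, =a=> v8
  v7 = (0 + 0) | 0 has moves deadlocked
  v8 = (0 + 0) | a.0 has moves =a=> v7
Trace ⟨abb⟩ through P, begin at {u0}:
  after a @ step 1: {u1, u2}
  after b @ step 2: {u5, u6}
  after b @ step 3: {u8}
  ✓ P
Trace ⟨abb⟩ through Q, begin at {v0}:
  after a @ step 1: {v1, v2}
  after b @ step 2: {v6}
  after b @ step 3: ∅  — Q cannot continue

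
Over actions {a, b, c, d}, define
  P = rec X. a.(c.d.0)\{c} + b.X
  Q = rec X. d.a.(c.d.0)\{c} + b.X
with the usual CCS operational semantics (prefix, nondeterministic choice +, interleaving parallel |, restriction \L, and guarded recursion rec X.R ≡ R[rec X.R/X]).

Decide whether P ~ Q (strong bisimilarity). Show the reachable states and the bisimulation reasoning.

LTS(P): 2 reachable states
  s0 = rec X. a.(c.d.0)\{c} + b.X :: ··a··> s1, ··b··> s0
  s1 = (c.d.0)\{c} :: (no moves)
LTS(Q): 3 reachable states
  t0 = rec X. d.a.(c.d.0)\{c} + b.X :: ··b··> t0, ··d··> t1
  t1 = a.(c.d.0)\{c} :: ··a··> t2
  t2 = (c.d.0)\{c} :: (no moves)
Bisimilarity quotient blocks:
  B0 = {s0}
  B1 = {s1, t2}
  B2 = {t0}
  B3 = {t1}
s0 ∈ B0, t0 ∈ B2 → different blocks

NO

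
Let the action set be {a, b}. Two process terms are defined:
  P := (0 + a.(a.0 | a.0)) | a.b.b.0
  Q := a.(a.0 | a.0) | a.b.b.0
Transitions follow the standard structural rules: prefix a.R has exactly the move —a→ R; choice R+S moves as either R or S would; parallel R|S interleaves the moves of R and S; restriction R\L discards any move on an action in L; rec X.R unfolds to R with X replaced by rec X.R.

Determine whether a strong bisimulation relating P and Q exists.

P ~ Q

LTS(P): 20 reachable states
  m0 = (0 + a.(a.0 | a.0)) | a.b.b.0 :: ··a··> m1, ··a··> m2
  m1 = (0 + a.(a.0 | a.0)) | b.b.0 :: ··a··> m3, ··b··> m4
  m2 = a.0 | a.0 | a.b.b.0 :: ··a··> m3, ··a··> m5, ··a··> m6
  m3 = a.0 | a.0 | b.b.0 :: ··a··> m7, ··a··> m8, ··b··> m9
  m4 = (0 + a.(a.0 | a.0)) | b.0 :: ··a··> m9, ··b··> m10
  m5 = 0 | a.0 | a.b.b.0 :: ··a··> m11, ··a··> m7
  m6 = a.0 | 0 | a.b.b.0 :: ··a··> m11, ··a··> m8
  m7 = 0 | a.0 | b.b.0 :: ··a··> m12, ··b··> m13
  m8 = a.0 | 0 | b.b.0 :: ··a··> m12, ··b··> m14
  m9 = a.0 | a.0 | b.0 :: ··a··> m13, ··a··> m14, ··b··> m15
  m10 = (0 + a.(a.0 | a.0)) | 0 :: ··a··> m15
  m11 = 0 | 0 | a.b.b.0 :: ··a··> m12
  m12 = 0 | 0 | b.b.0 :: ··b··> m16
  m13 = 0 | a.0 | b.0 :: ··a··> m16, ··b··> m17
  m14 = a.0 | 0 | b.0 :: ··a··> m16, ··b··> m18
  m15 = a.0 | a.0 | 0 :: ··a··> m17, ··a··> m18
  m16 = 0 | 0 | b.0 :: ··b··> m19
  m17 = 0 | a.0 | 0 :: ··a··> m19
  m18 = a.0 | 0 | 0 :: ··a··> m19
  m19 = 0 | 0 | 0 :: ∅
LTS(Q): 20 reachable states
  n0 = a.(a.0 | a.0) | a.b.b.0 :: ··a··> n1, ··a··> n2
  n1 = a.(a.0 | a.0) | b.b.0 :: ··a··> n3, ··b··> n4
  n2 = a.0 | a.0 | a.b.b.0 :: ··a··> n3, ··a··> n5, ··a··> n6
  n3 = a.0 | a.0 | b.b.0 :: ··a··> n7, ··a··> n8, ··b··> n9
  n4 = a.(a.0 | a.0) | b.0 :: ··a··> n9, ··b··> n10
  n5 = 0 | a.0 | a.b.b.0 :: ··a··> n11, ··a··> n7
  n6 = a.0 | 0 | a.b.b.0 :: ··a··> n11, ··a··> n8
  n7 = 0 | a.0 | b.b.0 :: ··a··> n12, ··b··> n13
  n8 = a.0 | 0 | b.b.0 :: ··a··> n12, ··b··> n14
  n9 = a.0 | a.0 | b.0 :: ··a··> n13, ··a··> n14, ··b··> n15
  n10 = a.(a.0 | a.0) | 0 :: ··a··> n15
  n11 = 0 | 0 | a.b.b.0 :: ··a··> n12
  n12 = 0 | 0 | b.b.0 :: ··b··> n16
  n13 = 0 | a.0 | b.0 :: ··a··> n16, ··b··> n17
  n14 = a.0 | 0 | b.0 :: ··a··> n16, ··b··> n18
  n15 = a.0 | a.0 | 0 :: ··a··> n17, ··a··> n18
  n16 = 0 | 0 | b.0 :: ··b··> n19
  n17 = 0 | a.0 | 0 :: ··a··> n19
  n18 = a.0 | 0 | 0 :: ··a··> n19
  n19 = 0 | 0 | 0 :: ∅
Coarsest stable partition (strong bisimilarity classes):
  B0 = {m0, n0}
  B1 = {m1, n1}
  B2 = {m4, n4}
  B3 = {m10, n10}
  B4 = {m15, n15}
  B5 = {m17, m18, n17, n18}
  B6 = {m19, n19}
  B7 = {m9, n9}
  B8 = {m13, m14, n13, n14}
  B9 = {m16, n16}
  B10 = {m3, n3}
  B11 = {m7, m8, n7, n8}
  B12 = {m12, n12}
  B13 = {m2, n2}
  B14 = {m5, m6, n5, n6}
  B15 = {m11, n11}
m0 ∈ B0, n0 ∈ B0 → same block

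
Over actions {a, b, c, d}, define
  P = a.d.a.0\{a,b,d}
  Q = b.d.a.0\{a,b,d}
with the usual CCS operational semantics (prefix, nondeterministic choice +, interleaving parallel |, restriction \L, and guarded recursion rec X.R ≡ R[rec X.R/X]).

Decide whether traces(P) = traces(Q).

trace-distinct — witness ⟨a⟩

Reachable graph of P (4 states):
  p0 = a.d.a.0\{a,b,d} | =a=> p1
  p1 = d.a.0\{a,b,d} | =d=> p2
  p2 = a.0\{a,b,d} | =a=> p3
  p3 = 0\{a,b,d} | ∅
Reachable graph of Q (4 states):
  q0 = b.d.a.0\{a,b,d} | =b=> q1
  q1 = d.a.0\{a,b,d} | =d=> q2
  q2 = a.0\{a,b,d} | =a=> q3
  q3 = 0\{a,b,d} | ∅
Trace ⟨a⟩ through P, begin at {p0}:
  after a @ step 1: {p1}
  P completes σ.
Trace ⟨a⟩ through Q, begin at {q0}:
  after a @ step 1: ∅ (Q stuck)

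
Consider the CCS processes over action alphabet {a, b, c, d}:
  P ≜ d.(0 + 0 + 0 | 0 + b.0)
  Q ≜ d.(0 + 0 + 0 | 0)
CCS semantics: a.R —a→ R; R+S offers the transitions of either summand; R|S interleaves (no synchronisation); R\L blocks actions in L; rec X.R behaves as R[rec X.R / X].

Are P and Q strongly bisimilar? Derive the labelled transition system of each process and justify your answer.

Reachable graph of P (3 states):
  u0 = d.(0 + 0 + 0 | 0 + b.0) has moves =d=> u1
  u1 = 0 + 0 + 0 | 0 + b.0 has moves =b=> u2
  u2 = 0 has moves stopped
Reachable graph of Q (2 states):
  v0 = d.(0 + 0 + 0 | 0) has moves =d=> v1
  v1 = 0 + 0 + 0 | 0 has moves stopped
Partition-refinement fixed point:
  B0 = {u0}
  B1 = {u1}
  B2 = {u2, v1}
  B3 = {v0}
u0 ∈ B0, v0 ∈ B3 → different blocks

not bisimilar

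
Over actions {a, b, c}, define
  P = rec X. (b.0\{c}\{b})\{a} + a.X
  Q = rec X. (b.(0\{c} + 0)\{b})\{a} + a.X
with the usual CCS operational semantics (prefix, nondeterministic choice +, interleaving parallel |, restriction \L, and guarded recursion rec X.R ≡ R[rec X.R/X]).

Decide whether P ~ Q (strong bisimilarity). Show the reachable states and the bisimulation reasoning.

YES

P's transition system — 2 states:
  s0 = rec X. (b.0\{c}\{b})\{a} + a.X ⊢ =a=> s0, =b=> s1
  s1 = 0\{c}\{b}\{a} ⊢ deadlocked
Q's transition system — 2 states:
  t0 = rec X. (b.(0\{c} + 0)\{b})\{a} + a.X ⊢ =a=> t0, =b=> t1
  t1 = (0\{c} + 0)\{b}\{a} ⊢ deadlocked
Coarsest stable partition (strong bisimilarity classes):
  B0 = {s0, t0}
  B1 = {s1, t1}
s0 ∈ B0, t0 ∈ B0 → same block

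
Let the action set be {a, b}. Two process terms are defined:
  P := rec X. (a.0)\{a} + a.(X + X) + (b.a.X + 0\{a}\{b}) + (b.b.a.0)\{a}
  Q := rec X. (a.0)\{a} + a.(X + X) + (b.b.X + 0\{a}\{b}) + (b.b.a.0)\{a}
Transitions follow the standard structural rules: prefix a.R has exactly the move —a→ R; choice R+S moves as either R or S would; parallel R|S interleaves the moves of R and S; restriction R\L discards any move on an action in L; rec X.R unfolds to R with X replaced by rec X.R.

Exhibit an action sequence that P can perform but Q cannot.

LTS(P): 5 reachable states
  p0 = rec X. (a.0)\{a} + a.(X + X) + (b.a.X + 0\{a}\{b}) + (b.b.a.0)\{a} | ··a··> p1, ··b··> p2, ··b··> p3
  p1 = (rec X. (a.0)\{a} + a.(X + X) + (b.a.X + 0\{a}\{b}) + (b.b.a.0)\{a}) + (rec X. (a.0)\{a} + a.(X + X) + (b.a.X + 0\{a}\{b}) + (b.b.a.0)\{a}) | ··a··> p1, ··b··> p2, ··b··> p3
  p2 = (b.a.0)\{a} | ··b··> p4
  p3 = a.(rec X. (a.0)\{a} + a.(X + X) + (b.a.X + 0\{a}\{b}) + (b.b.a.0)\{a}) | ··a··> p0
  p4 = (a.0)\{a} | stopped
LTS(Q): 5 reachable states
  q0 = rec X. (a.0)\{a} + a.(X + X) + (b.b.X + 0\{a}\{b}) + (b.b.a.0)\{a} | ··a··> q1, ··b··> q2, ··b··> q3
  q1 = (rec X. (a.0)\{a} + a.(X + X) + (b.b.X + 0\{a}\{b}) + (b.b.a.0)\{a}) + (rec X. (a.0)\{a} + a.(X + X) + (b.b.X + 0\{a}\{b}) + (b.b.a.0)\{a}) | ··a··> q1, ··b··> q2, ··b··> q3
  q2 = (b.a.0)\{a} | ··b··> q4
  q3 = b.(rec X. (a.0)\{a} + a.(X + X) + (b.b.X + 0\{a}\{b}) + (b.b.a.0)\{a}) | ··b··> q0
  q4 = (a.0)\{a} | stopped
Trace ⟨ba⟩ through P, begin at {p0}:
  after b @ step 1: {p2, p3}
  after a @ step 2: {p0}
  ✓ P
Trace ⟨ba⟩ through Q, begin at {q0}:
  after b @ step 1: {q2, q3}
  after a @ step 2: ∅ (Q stuck)

ba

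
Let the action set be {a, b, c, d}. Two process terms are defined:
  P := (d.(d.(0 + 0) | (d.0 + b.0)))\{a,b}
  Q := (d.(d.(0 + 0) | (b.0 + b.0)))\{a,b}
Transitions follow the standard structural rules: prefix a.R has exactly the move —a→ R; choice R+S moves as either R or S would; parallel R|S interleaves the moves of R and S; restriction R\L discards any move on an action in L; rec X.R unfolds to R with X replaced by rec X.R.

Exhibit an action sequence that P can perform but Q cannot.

ddd

LTS(P): 5 reachable states
  u0 = (d.(d.(0 + 0) | (d.0 + b.0)))\{a,b} ⊢ ··d··> u1
  u1 = (d.(0 + 0) | (d.0 + b.0))\{a,b} ⊢ ··d··> u2, ··d··> u3
  u2 = ((0 + 0) | (d.0 + b.0))\{a,b} ⊢ ··d··> u4
  u3 = (d.(0 + 0) | 0)\{a,b} ⊢ ··d··> u4
  u4 = ((0 + 0) | 0)\{a,b} ⊢ deadlocked
LTS(Q): 3 reachable states
  v0 = (d.(d.(0 + 0) | (b.0 + b.0)))\{a,b} ⊢ ··d··> v1
  v1 = (d.(0 + 0) | (b.0 + b.0))\{a,b} ⊢ ··d··> v2
  v2 = ((0 + 0) | (b.0 + b.0))\{a,b} ⊢ deadlocked
Trace ⟨ddd⟩ through P, begin at {u0}:
  [1] d ⇒ {u1}
  [2] d ⇒ {u2, u3}
  [3] d ⇒ {u4}
  ✓ P
Trace ⟨ddd⟩ through Q, begin at {v0}:
  [1] d ⇒ {v1}
  [2] d ⇒ {v2}
  [3] d ⇒ no successor for Q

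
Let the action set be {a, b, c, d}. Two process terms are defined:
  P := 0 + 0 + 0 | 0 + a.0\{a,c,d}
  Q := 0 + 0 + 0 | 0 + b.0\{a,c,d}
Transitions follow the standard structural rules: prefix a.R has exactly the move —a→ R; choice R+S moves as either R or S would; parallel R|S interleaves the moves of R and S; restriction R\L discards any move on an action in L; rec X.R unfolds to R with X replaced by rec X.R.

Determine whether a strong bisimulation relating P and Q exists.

LTS(P): 2 reachable states
  u0 = 0 + 0 + 0 | 0 + a.0\{a,c,d} ⊢ -a-> u1
  u1 = 0\{a,c,d} ⊢ (no moves)
LTS(Q): 2 reachable states
  v0 = 0 + 0 + 0 | 0 + b.0\{a,c,d} ⊢ -b-> v1
  v1 = 0\{a,c,d} ⊢ (no moves)
Partition-refinement fixed point:
  B0 = {u0}
  B1 = {u1, v1}
  B2 = {v0}
u0 ∈ B0, v0 ∈ B2 → different blocks

not bisimilar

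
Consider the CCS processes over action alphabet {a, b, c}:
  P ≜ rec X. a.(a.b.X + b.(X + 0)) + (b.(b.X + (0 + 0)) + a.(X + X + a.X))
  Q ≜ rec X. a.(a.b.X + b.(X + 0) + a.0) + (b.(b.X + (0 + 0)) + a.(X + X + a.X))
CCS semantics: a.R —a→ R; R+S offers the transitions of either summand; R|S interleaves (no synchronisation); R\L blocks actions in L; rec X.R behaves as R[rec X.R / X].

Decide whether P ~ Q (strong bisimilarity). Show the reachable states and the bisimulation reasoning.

P ≁ Q

Reachable graph of P (6 states):
  s0 = rec X. a.(a.b.X + b.(X + 0)) + (b.(b.X + (0 + 0)) + a.(X + X + a.X)) :: —a→ s1, —a→ s2, —b→ s3
  s1 = (rec X. a.(a.b.X + b.(X + 0)) + (b.(b.X + (0 + 0)) + a.(X + X + a.X))) + (rec X. a.(a.b.X + b.(X + 0)) + (b.(b.X + (0 + 0)) + a.(X + X + a.X))) + a.(rec X. a.(a.b.X + b.(X + 0)) + (b.(b.X + (0 + 0)) + a.(X + X + a.X))) :: —a→ s0, —a→ s1, —a→ s2, —b→ s3
  s2 = a.b.(rec X. a.(a.b.X + b.(X + 0)) + (b.(b.X + (0 + 0)) + a.(X + X + a.X))) + b.((rec X. a.(a.b.X + b.(X + 0)) + (b.(b.X + (0 + 0)) + a.(X + X + a.X))) + 0) :: —a→ s4, —b→ s5
  s3 = b.(rec X. a.(a.b.X + b.(X + 0)) + (b.(b.X + (0 + 0)) + a.(X + X + a.X))) + (0 + 0) :: —b→ s0
  s4 = b.(rec X. a.(a.b.X + b.(X + 0)) + (b.(b.X + (0 + 0)) + a.(X + X + a.X))) :: —b→ s0
  s5 = (rec X. a.(a.b.X + b.(X + 0)) + (b.(b.X + (0 + 0)) + a.(X + X + a.X))) + 0 :: —a→ s1, —a→ s2, —b→ s3
Reachable graph of Q (7 states):
  t0 = rec X. a.(a.b.X + b.(X + 0) + a.0) + (b.(b.X + (0 + 0)) + a.(X + X + a.X)) :: —a→ t1, —a→ t2, —b→ t3
  t1 = (rec X. a.(a.b.X + b.(X + 0) + a.0) + (b.(b.X + (0 + 0)) + a.(X + X + a.X))) + (rec X. a.(a.b.X + b.(X + 0) + a.0) + (b.(b.X + (0 + 0)) + a.(X + X + a.X))) + a.(rec X. a.(a.b.X + b.(X + 0) + a.0) + (b.(b.X + (0 + 0)) + a.(X + X + a.X))) :: —a→ t0, —a→ t1, —a→ t2, —b→ t3
  t2 = a.b.(rec X. a.(a.b.X + b.(X + 0) + a.0) + (b.(b.X + (0 + 0)) + a.(X + X + a.X))) + b.((rec X. a.(a.b.X + b.(X + 0) + a.0) + (b.(b.X + (0 + 0)) + a.(X + X + a.X))) + 0) + a.0 :: —a→ t4, —a→ t5, —b→ t6
  t3 = b.(rec X. a.(a.b.X + b.(X + 0) + a.0) + (b.(b.X + (0 + 0)) + a.(X + X + a.X))) + (0 + 0) :: —b→ t0
  t4 = 0 :: stopped
  t5 = b.(rec X. a.(a.b.X + b.(X + 0) + a.0) + (b.(b.X + (0 + 0)) + a.(X + X + a.X))) :: —b→ t0
  t6 = (rec X. a.(a.b.X + b.(X + 0) + a.0) + (b.(b.X + (0 + 0)) + a.(X + X + a.X))) + 0 :: —a→ t1, —a→ t2, —b→ t3
Bisimilarity quotient blocks:
  B0 = {s0, s1, s5}
  B1 = {s3, s4}
  B2 = {s2}
  B3 = {t0, t1, t6}
  B4 = {t2}
  B5 = {t4}
  B6 = {t3, t5}
s0 ∈ B0, t0 ∈ B3 → different blocks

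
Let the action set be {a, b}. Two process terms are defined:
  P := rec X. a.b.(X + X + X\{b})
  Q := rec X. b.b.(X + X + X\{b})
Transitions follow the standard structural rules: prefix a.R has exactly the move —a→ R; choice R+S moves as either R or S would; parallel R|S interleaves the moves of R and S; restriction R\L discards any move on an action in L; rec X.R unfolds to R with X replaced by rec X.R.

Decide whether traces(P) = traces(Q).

LTS(P): 4 reachable states
  u0 = rec X. a.b.(X + X + X\{b}) ⊢ -a-> u1
  u1 = b.((rec X. a.b.(X + X + X\{b})) + (rec X. a.b.(X + X + X\{b})) + (rec X. a.b.(X + X + X\{b}))\{b}) ⊢ -b-> u2
  u2 = (rec X. a.b.(X + X + X\{b})) + (rec X. a.b.(X + X + X\{b})) + (rec X. a.b.(X + X + X\{b}))\{b} ⊢ -a-> u1, -a-> u3
  u3 = (b.((rec X. a.b.(X + X + X\{b})) + (rec X. a.b.(X + X + X\{b})) + (rec X. a.b.(X + X + X\{b}))\{b}))\{b} ⊢ ·
LTS(Q): 3 reachable states
  v0 = rec X. b.b.(X + X + X\{b}) ⊢ -b-> v1
  v1 = b.((rec X. b.b.(X + X + X\{b})) + (rec X. b.b.(X + X + X\{b})) + (rec X. b.b.(X + X + X\{b}))\{b}) ⊢ -b-> v2
  v2 = (rec X. b.b.(X + X + X\{b})) + (rec X. b.b.(X + X + X\{b})) + (rec X. b.b.(X + X + X\{b}))\{b} ⊢ -b-> v1
Run σ = ⟨a⟩ on P: start {u0}
  after a @ step 1: {u1}
  P completes σ.
Run σ = ⟨a⟩ on Q: start {v0}
  after a @ step 1: no successor for Q

NO — witness ⟨a⟩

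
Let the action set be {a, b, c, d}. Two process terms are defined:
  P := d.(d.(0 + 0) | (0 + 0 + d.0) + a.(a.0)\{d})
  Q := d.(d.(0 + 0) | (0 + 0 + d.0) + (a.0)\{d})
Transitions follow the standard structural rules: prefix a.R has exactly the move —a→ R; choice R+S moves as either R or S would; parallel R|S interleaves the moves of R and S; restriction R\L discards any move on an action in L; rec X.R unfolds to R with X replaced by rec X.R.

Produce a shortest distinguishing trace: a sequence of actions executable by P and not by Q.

LTS(P): 7 reachable states
  u0 = d.(d.(0 + 0) | (0 + 0 + d.0) + a.(a.0)\{d}) :: =d=> u1
  u1 = d.(0 + 0) | (0 + 0 + d.0) + a.(a.0)\{d} :: =a=> u2, =d=> u3, =d=> u4
  u2 = (a.0)\{d} :: =a=> u5
  u3 = (0 + 0) | (0 + 0 + d.0) :: =d=> u6
  u4 = d.(0 + 0) | 0 :: =d=> u6
  u5 = 0\{d} :: stopped
  u6 = (0 + 0) | 0 :: stopped
LTS(Q): 6 reachable states
  v0 = d.(d.(0 + 0) | (0 + 0 + d.0) + (a.0)\{d}) :: =d=> v1
  v1 = d.(0 + 0) | (0 + 0 + d.0) + (a.0)\{d} :: =a=> v2, =d=> v3, =d=> v4
  v2 = 0\{d} :: stopped
  v3 = (0 + 0) | (0 + 0 + d.0) :: =d=> v5
  v4 = d.(0 + 0) | 0 :: =d=> v5
  v5 = (0 + 0) | 0 :: stopped
Executing daa from P (initial set {u0}):
  step 1 (d): {u1}
  step 2 (a): {u2}
  step 3 (a): {u5}
  — P admits the full trace.
Executing daa from Q (initial set {v0}):
  step 1 (d): {v1}
  step 2 (a): {v2}
  step 3 (a): ∅  — Q cannot continue

daa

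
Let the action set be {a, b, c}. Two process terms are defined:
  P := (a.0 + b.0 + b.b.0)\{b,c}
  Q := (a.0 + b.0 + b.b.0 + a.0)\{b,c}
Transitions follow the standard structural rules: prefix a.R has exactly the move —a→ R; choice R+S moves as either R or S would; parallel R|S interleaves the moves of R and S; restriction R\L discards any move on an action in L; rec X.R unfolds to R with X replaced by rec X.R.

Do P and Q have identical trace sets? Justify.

LTS(P): 2 reachable states
  m0 = (a.0 + b.0 + b.b.0)\{b,c} :: —a→ m1
  m1 = 0\{b,c} :: ·
LTS(Q): 2 reachable states
  n0 = (a.0 + b.0 + b.b.0 + a.0)\{b,c} :: —a→ n1
  n1 = 0\{b,c} :: ·
Partition-refinement fixed point:
  B0 = {m0, n0}
  B1 = {m1, n1}
m0 ∈ B0, n0 ∈ B0 → same block
Bisimilar ⇒ trace-equivalent.

traces(P) = traces(Q)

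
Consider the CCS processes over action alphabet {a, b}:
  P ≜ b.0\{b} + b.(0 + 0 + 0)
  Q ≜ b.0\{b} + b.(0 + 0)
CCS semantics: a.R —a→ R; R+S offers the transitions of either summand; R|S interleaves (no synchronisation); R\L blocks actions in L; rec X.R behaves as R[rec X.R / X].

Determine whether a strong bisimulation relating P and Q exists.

Reachable graph of P (3 states):
  p0 = b.0\{b} + b.(0 + 0 + 0) :: ··b··> p1, ··b··> p2
  p1 = 0 + 0 + 0 :: stopped
  p2 = 0\{b} :: stopped
Reachable graph of Q (3 states):
  q0 = b.0\{b} + b.(0 + 0) :: ··b··> q1, ··b··> q2
  q1 = 0 + 0 :: stopped
  q2 = 0\{b} :: stopped
Bisimilarity quotient blocks:
  B0 = {p0, q0}
  B1 = {p1, p2, q1, q2}
p0 ∈ B0, q0 ∈ B0 → same block

YES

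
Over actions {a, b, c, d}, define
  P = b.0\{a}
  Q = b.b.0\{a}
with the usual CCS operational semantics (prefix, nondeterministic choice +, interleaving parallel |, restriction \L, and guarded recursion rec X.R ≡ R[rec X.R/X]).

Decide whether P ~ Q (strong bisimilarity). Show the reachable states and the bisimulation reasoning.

Reachable graph of P (2 states):
  m0 = b.0\{a} ⊢ =b=> m1
  m1 = 0\{a} ⊢ stopped
Reachable graph of Q (3 states):
  n0 = b.b.0\{a} ⊢ =b=> n1
  n1 = b.0\{a} ⊢ =b=> n2
  n2 = 0\{a} ⊢ stopped
Bisimilarity quotient blocks:
  B0 = {m0, n1}
  B1 = {m1, n2}
  B2 = {n0}
m0 ∈ B0, n0 ∈ B2 → different blocks

P ≁ Q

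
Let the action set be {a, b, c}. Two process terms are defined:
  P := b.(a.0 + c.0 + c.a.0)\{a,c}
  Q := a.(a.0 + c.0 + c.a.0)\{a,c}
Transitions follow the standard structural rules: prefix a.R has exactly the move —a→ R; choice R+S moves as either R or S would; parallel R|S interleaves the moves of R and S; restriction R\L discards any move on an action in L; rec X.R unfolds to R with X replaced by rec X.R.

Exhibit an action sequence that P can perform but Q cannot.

LTS(P): 2 reachable states
  p0 = b.(a.0 + c.0 + c.a.0)\{a,c} ⊢ --b--▸ p1
  p1 = (a.0 + c.0 + c.a.0)\{a,c} ⊢ ·
LTS(Q): 2 reachable states
  q0 = a.(a.0 + c.0 + c.a.0)\{a,c} ⊢ --a--▸ q1
  q1 = (a.0 + c.0 + c.a.0)\{a,c} ⊢ ·
Run σ = ⟨b⟩ on P: start {p0}
  [1] b ⇒ {p1}
  — P admits the full trace.
Run σ = ⟨b⟩ on Q: start {q0}
  [1] b ⇒ no successor for Q

b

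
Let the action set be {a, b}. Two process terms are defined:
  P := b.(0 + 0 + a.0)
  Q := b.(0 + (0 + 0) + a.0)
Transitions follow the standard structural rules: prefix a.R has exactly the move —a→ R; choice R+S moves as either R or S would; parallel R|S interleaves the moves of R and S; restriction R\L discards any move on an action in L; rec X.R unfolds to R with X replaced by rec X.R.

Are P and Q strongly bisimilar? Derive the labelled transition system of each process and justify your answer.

LTS(P): 3 reachable states
  s0 = b.(0 + 0 + a.0) → ··b··> s1
  s1 = 0 + 0 + a.0 → ··a··> s2
  s2 = 0 → stopped
LTS(Q): 3 reachable states
  t0 = b.(0 + (0 + 0) + a.0) → ··b··> t1
  t1 = 0 + (0 + 0) + a.0 → ··a··> t2
  t2 = 0 → stopped
Coarsest stable partition (strong bisimilarity classes):
  B0 = {s0, t0}
  B1 = {s1, t1}
  B2 = {s2, t2}
s0 ∈ B0, t0 ∈ B0 → same block

YES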